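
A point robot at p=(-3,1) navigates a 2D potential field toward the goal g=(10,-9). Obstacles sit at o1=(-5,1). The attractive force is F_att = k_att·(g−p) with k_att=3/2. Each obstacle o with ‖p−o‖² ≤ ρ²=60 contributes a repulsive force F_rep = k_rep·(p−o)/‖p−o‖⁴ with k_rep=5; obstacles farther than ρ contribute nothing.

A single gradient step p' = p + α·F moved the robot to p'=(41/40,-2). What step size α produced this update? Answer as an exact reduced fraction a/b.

F_att = 3/2·(g−p) = 3/2·(13,-10) = (19.5000,-15.0000)
o1: d²=4 ≤ ρ²=60; F_rep = 5·(2,0)/4² = (0.6250,0.0000)
F = F_att + ΣF_rep = (20.1250,-15.0000)
Δp = p'−p = (4.0250,-3.0000); α = Δx/Fx = (161/40) / (161/8) = 1/5
check: Δy/Fy = (-3) / (-15) = 1/5 ✓

α = 1/5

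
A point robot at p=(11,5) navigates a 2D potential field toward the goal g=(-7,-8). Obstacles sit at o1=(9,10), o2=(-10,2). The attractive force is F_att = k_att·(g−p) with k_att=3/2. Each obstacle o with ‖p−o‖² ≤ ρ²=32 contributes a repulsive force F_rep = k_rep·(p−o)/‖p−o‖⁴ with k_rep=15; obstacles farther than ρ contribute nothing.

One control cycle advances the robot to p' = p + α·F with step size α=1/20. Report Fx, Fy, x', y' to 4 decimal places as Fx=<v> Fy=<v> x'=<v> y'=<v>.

Fx=-26.9643 Fy=-19.5892 x'=9.6518 y'=4.0205

F_att = 3/2·(g−p) = 3/2·(-18,-13) = (-27.0000,-19.5000)
o1: d²=29 ≤ ρ²=32; F_rep = 15·(2,-5)/29² = (0.0357,-0.0892)
o2: d²=450 > ρ²=32 → inactive
F = F_att + ΣF_rep = (-26.9643,-19.5892)
p' = p + 1/20·F = (9.6518,4.0205)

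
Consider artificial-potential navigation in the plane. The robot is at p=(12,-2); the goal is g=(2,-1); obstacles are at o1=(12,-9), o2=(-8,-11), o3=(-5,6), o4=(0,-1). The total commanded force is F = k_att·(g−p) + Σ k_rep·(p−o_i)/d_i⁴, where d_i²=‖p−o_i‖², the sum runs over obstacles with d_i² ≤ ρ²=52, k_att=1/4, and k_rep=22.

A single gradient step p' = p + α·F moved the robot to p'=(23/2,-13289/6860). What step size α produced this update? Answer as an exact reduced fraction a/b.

α = 1/5

F_att = 1/4·(g−p) = 1/4·(-10,1) = (-2.5000,0.2500)
o1: d²=49 ≤ ρ²=52; F_rep = 22·(0,7)/49² = (0.0000,0.0641)
o2: d²=481 > ρ²=52 → inactive
o3: d²=353 > ρ²=52 → inactive
o4: d²=145 > ρ²=52 → inactive
F = F_att + ΣF_rep = (-2.5000,0.3141)
Δp = p'−p = (-0.5000,0.0628); α = Δx/Fx = (-1/2) / (-5/2) = 1/5
check: Δy/Fy = (431/6860) / (431/1372) = 1/5 ✓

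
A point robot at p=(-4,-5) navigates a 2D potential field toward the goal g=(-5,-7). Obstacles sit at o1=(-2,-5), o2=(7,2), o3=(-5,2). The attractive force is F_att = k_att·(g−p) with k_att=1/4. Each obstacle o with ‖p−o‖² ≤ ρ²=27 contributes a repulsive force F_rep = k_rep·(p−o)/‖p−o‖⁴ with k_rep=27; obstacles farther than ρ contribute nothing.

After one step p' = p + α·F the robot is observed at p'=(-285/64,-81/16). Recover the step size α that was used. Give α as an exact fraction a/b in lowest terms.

α = 1/8

F_att = 1/4·(g−p) = 1/4·(-1,-2) = (-0.2500,-0.5000)
o1: d²=4 ≤ ρ²=27; F_rep = 27·(-2,0)/4² = (-3.3750,0.0000)
o2: d²=170 > ρ²=27 → inactive
o3: d²=50 > ρ²=27 → inactive
F = F_att + ΣF_rep = (-3.6250,-0.5000)
Δp = p'−p = (-0.4531,-0.0625); α = Δx/Fx = (-29/64) / (-29/8) = 1/8
check: Δy/Fy = (-1/16) / (-1/2) = 1/8 ✓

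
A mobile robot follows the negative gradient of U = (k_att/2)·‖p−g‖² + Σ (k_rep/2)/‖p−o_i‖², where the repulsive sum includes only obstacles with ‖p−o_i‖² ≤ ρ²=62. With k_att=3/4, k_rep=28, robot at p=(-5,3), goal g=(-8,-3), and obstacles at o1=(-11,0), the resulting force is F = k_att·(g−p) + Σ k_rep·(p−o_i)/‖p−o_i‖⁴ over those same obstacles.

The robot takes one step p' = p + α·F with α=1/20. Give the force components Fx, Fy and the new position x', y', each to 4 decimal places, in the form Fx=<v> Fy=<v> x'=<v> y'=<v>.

Fx=-2.1670 Fy=-4.4585 x'=-5.1084 y'=2.7771

F_att = 3/4·(g−p) = 3/4·(-3,-6) = (-2.2500,-4.5000)
o1: d²=45 ≤ ρ²=62; F_rep = 28·(6,3)/45² = (0.0830,0.0415)
F = F_att + ΣF_rep = (-2.1670,-4.4585)
p' = p + 1/20·F = (-5.1084,2.7771)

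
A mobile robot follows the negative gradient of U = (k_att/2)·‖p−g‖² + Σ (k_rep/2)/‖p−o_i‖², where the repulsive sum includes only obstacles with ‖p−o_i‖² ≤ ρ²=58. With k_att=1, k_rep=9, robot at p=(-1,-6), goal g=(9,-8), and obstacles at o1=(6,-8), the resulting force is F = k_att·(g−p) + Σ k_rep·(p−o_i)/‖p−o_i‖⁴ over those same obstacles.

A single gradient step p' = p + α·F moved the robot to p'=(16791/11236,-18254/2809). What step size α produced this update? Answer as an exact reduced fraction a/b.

F_att = 1·(g−p) = 1·(10,-2) = (10.0000,-2.0000)
o1: d²=53 ≤ ρ²=58; F_rep = 9·(-7,2)/53² = (-0.0224,0.0064)
F = F_att + ΣF_rep = (9.9776,-1.9936)
Δp = p'−p = (2.4944,-0.4984); α = Δx/Fx = (28027/11236) / (28027/2809) = 1/4
check: Δy/Fy = (-1400/2809) / (-5600/2809) = 1/4 ✓

α = 1/4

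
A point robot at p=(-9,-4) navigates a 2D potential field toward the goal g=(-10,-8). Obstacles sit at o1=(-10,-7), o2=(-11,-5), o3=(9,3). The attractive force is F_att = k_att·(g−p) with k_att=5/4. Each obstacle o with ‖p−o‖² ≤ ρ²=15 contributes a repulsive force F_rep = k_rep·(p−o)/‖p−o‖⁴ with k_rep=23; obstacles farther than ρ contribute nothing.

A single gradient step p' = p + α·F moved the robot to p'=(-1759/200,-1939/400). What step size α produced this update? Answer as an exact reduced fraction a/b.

α = 1/4

F_att = 5/4·(g−p) = 5/4·(-1,-4) = (-1.2500,-5.0000)
o1: d²=10 ≤ ρ²=15; F_rep = 23·(1,3)/10² = (0.2300,0.6900)
o2: d²=5 ≤ ρ²=15; F_rep = 23·(2,1)/5² = (1.8400,0.9200)
o3: d²=373 > ρ²=15 → inactive
F = F_att + ΣF_rep = (0.8200,-3.3900)
Δp = p'−p = (0.2050,-0.8475); α = Δx/Fx = (41/200) / (41/50) = 1/4
check: Δy/Fy = (-339/400) / (-339/100) = 1/4 ✓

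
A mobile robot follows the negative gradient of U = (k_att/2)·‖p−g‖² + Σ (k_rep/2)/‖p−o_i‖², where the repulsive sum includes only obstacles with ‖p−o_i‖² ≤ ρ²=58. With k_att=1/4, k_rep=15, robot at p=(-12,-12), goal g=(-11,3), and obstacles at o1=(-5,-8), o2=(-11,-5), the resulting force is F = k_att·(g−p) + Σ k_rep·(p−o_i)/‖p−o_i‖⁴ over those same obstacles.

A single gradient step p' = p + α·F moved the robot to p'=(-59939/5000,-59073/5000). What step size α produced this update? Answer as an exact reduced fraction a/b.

α = 1/20

F_att = 1/4·(g−p) = 1/4·(1,15) = (0.2500,3.7500)
o1: d²=65 > ρ²=58 → inactive
o2: d²=50 ≤ ρ²=58; F_rep = 15·(-1,-7)/50² = (-0.0060,-0.0420)
F = F_att + ΣF_rep = (0.2440,3.7080)
Δp = p'−p = (0.0122,0.1854); α = Δx/Fx = (61/5000) / (61/250) = 1/20
check: Δy/Fy = (927/5000) / (927/250) = 1/20 ✓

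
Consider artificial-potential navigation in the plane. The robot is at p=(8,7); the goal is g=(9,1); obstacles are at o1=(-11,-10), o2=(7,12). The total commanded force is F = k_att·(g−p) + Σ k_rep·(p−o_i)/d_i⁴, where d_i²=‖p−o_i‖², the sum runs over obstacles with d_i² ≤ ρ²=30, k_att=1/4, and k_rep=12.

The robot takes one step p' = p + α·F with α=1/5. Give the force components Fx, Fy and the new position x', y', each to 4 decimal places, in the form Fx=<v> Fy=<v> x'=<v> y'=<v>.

Fx=0.2678 Fy=-1.5888 x'=8.0536 y'=6.6822

F_att = 1/4·(g−p) = 1/4·(1,-6) = (0.2500,-1.5000)
o1: d²=650 > ρ²=30 → inactive
o2: d²=26 ≤ ρ²=30; F_rep = 12·(1,-5)/26² = (0.0178,-0.0888)
F = F_att + ΣF_rep = (0.2678,-1.5888)
p' = p + 1/5·F = (8.0536,6.6822)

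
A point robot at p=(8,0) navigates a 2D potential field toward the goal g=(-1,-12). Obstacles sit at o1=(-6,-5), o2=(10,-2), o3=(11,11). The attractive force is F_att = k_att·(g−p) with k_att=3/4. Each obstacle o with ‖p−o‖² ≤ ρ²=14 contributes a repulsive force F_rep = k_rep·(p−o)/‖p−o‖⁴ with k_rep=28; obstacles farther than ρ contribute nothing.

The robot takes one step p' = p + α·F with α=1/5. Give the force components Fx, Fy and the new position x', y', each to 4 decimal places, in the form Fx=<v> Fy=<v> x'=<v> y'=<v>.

F_att = 3/4·(g−p) = 3/4·(-9,-12) = (-6.7500,-9.0000)
o1: d²=221 > ρ²=14 → inactive
o2: d²=8 ≤ ρ²=14; F_rep = 28·(-2,2)/8² = (-0.8750,0.8750)
o3: d²=130 > ρ²=14 → inactive
F = F_att + ΣF_rep = (-7.6250,-8.1250)
p' = p + 1/5·F = (6.4750,-1.6250)

Fx=-7.6250 Fy=-8.1250 x'=6.4750 y'=-1.6250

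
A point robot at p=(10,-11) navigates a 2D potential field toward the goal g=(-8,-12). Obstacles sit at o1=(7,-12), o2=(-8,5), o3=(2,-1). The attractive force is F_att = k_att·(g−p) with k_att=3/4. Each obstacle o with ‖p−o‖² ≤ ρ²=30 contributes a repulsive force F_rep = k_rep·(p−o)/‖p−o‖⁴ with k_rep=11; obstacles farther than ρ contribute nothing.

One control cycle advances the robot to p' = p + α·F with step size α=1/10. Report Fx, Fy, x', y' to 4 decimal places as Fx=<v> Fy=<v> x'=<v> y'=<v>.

F_att = 3/4·(g−p) = 3/4·(-18,-1) = (-13.5000,-0.7500)
o1: d²=10 ≤ ρ²=30; F_rep = 11·(3,1)/10² = (0.3300,0.1100)
o2: d²=580 > ρ²=30 → inactive
o3: d²=164 > ρ²=30 → inactive
F = F_att + ΣF_rep = (-13.1700,-0.6400)
p' = p + 1/10·F = (8.6830,-11.0640)

Fx=-13.1700 Fy=-0.6400 x'=8.6830 y'=-11.0640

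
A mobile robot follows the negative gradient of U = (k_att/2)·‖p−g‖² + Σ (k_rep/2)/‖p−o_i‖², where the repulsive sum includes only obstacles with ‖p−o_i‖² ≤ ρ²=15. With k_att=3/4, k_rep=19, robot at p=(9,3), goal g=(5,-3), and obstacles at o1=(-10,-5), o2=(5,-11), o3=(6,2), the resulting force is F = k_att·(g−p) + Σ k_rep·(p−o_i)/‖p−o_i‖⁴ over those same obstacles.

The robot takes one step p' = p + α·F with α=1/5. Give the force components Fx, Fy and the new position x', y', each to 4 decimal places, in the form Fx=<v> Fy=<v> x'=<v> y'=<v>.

Fx=-2.4300 Fy=-4.3100 x'=8.5140 y'=2.1380

F_att = 3/4·(g−p) = 3/4·(-4,-6) = (-3.0000,-4.5000)
o1: d²=425 > ρ²=15 → inactive
o2: d²=212 > ρ²=15 → inactive
o3: d²=10 ≤ ρ²=15; F_rep = 19·(3,1)/10² = (0.5700,0.1900)
F = F_att + ΣF_rep = (-2.4300,-4.3100)
p' = p + 1/5·F = (8.5140,2.1380)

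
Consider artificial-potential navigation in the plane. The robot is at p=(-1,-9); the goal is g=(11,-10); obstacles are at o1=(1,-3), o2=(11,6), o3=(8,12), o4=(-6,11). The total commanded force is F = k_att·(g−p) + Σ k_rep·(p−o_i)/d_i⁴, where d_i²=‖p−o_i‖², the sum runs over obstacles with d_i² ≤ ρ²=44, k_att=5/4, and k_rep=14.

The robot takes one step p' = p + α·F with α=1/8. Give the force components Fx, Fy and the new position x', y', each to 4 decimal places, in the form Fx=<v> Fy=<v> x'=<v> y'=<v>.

Fx=14.9825 Fy=-1.3025 x'=0.8728 y'=-9.1628

F_att = 5/4·(g−p) = 5/4·(12,-1) = (15.0000,-1.2500)
o1: d²=40 ≤ ρ²=44; F_rep = 14·(-2,-6)/40² = (-0.0175,-0.0525)
o2: d²=369 > ρ²=44 → inactive
o3: d²=522 > ρ²=44 → inactive
o4: d²=425 > ρ²=44 → inactive
F = F_att + ΣF_rep = (14.9825,-1.3025)
p' = p + 1/8·F = (0.8728,-9.1628)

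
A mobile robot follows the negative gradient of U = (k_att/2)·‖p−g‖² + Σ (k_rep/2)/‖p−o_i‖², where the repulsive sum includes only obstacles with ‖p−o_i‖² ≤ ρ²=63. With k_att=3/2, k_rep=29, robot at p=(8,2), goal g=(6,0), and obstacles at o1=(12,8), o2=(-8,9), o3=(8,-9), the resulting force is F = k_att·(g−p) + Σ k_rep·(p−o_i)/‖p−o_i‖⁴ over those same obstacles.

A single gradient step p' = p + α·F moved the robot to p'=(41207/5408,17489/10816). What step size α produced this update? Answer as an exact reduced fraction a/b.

α = 1/8

F_att = 3/2·(g−p) = 3/2·(-2,-2) = (-3.0000,-3.0000)
o1: d²=52 ≤ ρ²=63; F_rep = 29·(-4,-6)/52² = (-0.0429,-0.0643)
o2: d²=305 > ρ²=63 → inactive
o3: d²=121 > ρ²=63 → inactive
F = F_att + ΣF_rep = (-3.0429,-3.0643)
Δp = p'−p = (-0.3804,-0.3830); α = Δx/Fx = (-2057/5408) / (-2057/676) = 1/8
check: Δy/Fy = (-4143/10816) / (-4143/1352) = 1/8 ✓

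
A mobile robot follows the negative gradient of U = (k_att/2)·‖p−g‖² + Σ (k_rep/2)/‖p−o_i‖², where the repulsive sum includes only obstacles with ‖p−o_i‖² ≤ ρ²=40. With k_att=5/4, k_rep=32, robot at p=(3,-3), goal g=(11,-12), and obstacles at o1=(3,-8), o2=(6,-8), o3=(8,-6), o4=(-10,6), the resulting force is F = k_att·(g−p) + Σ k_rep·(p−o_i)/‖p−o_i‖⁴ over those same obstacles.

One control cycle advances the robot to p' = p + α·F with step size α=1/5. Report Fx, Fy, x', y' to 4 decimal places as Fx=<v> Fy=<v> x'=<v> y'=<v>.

F_att = 5/4·(g−p) = 5/4·(8,-9) = (10.0000,-11.2500)
o1: d²=25 ≤ ρ²=40; F_rep = 32·(0,5)/25² = (0.0000,0.2560)
o2: d²=34 ≤ ρ²=40; F_rep = 32·(-3,5)/34² = (-0.0830,0.1384)
o3: d²=34 ≤ ρ²=40; F_rep = 32·(-5,3)/34² = (-0.1384,0.0830)
o4: d²=250 > ρ²=40 → inactive
F = F_att + ΣF_rep = (9.7785,-10.7725)
p' = p + 1/5·F = (4.9557,-5.1545)

Fx=9.7785 Fy=-10.7725 x'=4.9557 y'=-5.1545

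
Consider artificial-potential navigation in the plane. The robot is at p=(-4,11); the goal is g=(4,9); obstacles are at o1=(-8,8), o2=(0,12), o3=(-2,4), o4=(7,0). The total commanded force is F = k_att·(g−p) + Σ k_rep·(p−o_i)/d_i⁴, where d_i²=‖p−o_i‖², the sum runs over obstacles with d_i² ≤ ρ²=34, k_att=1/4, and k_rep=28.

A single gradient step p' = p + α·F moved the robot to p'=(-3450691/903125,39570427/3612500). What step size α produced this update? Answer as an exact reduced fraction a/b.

F_att = 1/4·(g−p) = 1/4·(8,-2) = (2.0000,-0.5000)
o1: d²=25 ≤ ρ²=34; F_rep = 28·(4,3)/25² = (0.1792,0.1344)
o2: d²=17 ≤ ρ²=34; F_rep = 28·(-4,-1)/17² = (-0.3875,-0.0969)
o3: d²=53 > ρ²=34 → inactive
o4: d²=242 > ρ²=34 → inactive
F = F_att + ΣF_rep = (1.7917,-0.4625)
Δp = p'−p = (0.1792,-0.0462); α = Δx/Fx = (161809/903125) / (323618/180625) = 1/10
check: Δy/Fy = (-167073/3612500) / (-167073/361250) = 1/10 ✓

α = 1/10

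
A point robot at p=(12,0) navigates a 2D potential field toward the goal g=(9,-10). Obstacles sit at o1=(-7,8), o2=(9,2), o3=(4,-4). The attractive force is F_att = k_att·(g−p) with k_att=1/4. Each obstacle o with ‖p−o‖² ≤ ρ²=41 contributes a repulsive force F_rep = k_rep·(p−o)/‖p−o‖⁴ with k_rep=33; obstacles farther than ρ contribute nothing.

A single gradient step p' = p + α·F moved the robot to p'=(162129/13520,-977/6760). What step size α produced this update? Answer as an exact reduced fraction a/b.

α = 1/20

F_att = 1/4·(g−p) = 1/4·(-3,-10) = (-0.7500,-2.5000)
o1: d²=425 > ρ²=41 → inactive
o2: d²=13 ≤ ρ²=41; F_rep = 33·(3,-2)/13² = (0.5858,-0.3905)
o3: d²=80 > ρ²=41 → inactive
F = F_att + ΣF_rep = (-0.1642,-2.8905)
Δp = p'−p = (-0.0082,-0.1445); α = Δx/Fx = (-111/13520) / (-111/676) = 1/20
check: Δy/Fy = (-977/6760) / (-977/338) = 1/20 ✓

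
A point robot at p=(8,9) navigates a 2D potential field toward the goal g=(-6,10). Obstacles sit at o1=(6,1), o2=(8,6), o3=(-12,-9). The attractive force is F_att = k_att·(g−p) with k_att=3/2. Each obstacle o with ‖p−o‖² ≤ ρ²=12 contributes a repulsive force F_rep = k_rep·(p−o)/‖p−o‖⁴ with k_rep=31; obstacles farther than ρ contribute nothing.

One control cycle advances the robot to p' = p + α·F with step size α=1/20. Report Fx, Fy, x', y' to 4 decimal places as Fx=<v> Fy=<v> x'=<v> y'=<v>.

Fx=-21.0000 Fy=2.6481 x'=6.9500 y'=9.1324

F_att = 3/2·(g−p) = 3/2·(-14,1) = (-21.0000,1.5000)
o1: d²=68 > ρ²=12 → inactive
o2: d²=9 ≤ ρ²=12; F_rep = 31·(0,3)/9² = (0.0000,1.1481)
o3: d²=724 > ρ²=12 → inactive
F = F_att + ΣF_rep = (-21.0000,2.6481)
p' = p + 1/20·F = (6.9500,9.1324)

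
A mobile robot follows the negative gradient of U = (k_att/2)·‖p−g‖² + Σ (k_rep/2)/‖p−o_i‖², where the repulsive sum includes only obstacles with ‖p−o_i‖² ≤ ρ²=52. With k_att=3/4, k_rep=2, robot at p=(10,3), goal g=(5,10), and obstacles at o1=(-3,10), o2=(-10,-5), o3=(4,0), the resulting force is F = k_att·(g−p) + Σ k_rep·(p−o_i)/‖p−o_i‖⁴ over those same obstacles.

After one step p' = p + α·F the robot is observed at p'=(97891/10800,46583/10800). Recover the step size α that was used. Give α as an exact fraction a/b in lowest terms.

F_att = 3/4·(g−p) = 3/4·(-5,7) = (-3.7500,5.2500)
o1: d²=218 > ρ²=52 → inactive
o2: d²=464 > ρ²=52 → inactive
o3: d²=45 ≤ ρ²=52; F_rep = 2·(6,3)/45² = (0.0059,0.0030)
F = F_att + ΣF_rep = (-3.7441,5.2530)
Δp = p'−p = (-0.9360,1.3132); α = Δx/Fx = (-10109/10800) / (-10109/2700) = 1/4
check: Δy/Fy = (14183/10800) / (14183/2700) = 1/4 ✓

α = 1/4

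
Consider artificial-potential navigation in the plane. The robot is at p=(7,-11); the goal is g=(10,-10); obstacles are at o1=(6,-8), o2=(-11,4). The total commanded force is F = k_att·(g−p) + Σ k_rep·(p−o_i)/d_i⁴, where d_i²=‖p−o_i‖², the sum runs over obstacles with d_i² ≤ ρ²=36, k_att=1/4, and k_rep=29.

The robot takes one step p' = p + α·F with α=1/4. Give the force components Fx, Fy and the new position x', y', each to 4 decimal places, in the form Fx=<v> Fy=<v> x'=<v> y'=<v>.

Fx=1.0400 Fy=-0.6200 x'=7.2600 y'=-11.1550

F_att = 1/4·(g−p) = 1/4·(3,1) = (0.7500,0.2500)
o1: d²=10 ≤ ρ²=36; F_rep = 29·(1,-3)/10² = (0.2900,-0.8700)
o2: d²=549 > ρ²=36 → inactive
F = F_att + ΣF_rep = (1.0400,-0.6200)
p' = p + 1/4·F = (7.2600,-11.1550)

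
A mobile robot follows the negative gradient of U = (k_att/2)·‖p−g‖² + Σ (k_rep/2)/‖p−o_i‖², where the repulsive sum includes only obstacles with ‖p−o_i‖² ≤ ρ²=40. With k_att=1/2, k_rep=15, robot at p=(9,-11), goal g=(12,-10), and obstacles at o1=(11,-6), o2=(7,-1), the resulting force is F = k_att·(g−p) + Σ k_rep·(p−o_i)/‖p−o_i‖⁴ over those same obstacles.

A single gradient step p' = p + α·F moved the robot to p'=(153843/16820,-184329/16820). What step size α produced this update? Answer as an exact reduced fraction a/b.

F_att = 1/2·(g−p) = 1/2·(3,1) = (1.5000,0.5000)
o1: d²=29 ≤ ρ²=40; F_rep = 15·(-2,-5)/29² = (-0.0357,-0.0892)
o2: d²=104 > ρ²=40 → inactive
F = F_att + ΣF_rep = (1.4643,0.4108)
Δp = p'−p = (0.1464,0.0411); α = Δx/Fx = (2463/16820) / (2463/1682) = 1/10
check: Δy/Fy = (691/16820) / (691/1682) = 1/10 ✓

α = 1/10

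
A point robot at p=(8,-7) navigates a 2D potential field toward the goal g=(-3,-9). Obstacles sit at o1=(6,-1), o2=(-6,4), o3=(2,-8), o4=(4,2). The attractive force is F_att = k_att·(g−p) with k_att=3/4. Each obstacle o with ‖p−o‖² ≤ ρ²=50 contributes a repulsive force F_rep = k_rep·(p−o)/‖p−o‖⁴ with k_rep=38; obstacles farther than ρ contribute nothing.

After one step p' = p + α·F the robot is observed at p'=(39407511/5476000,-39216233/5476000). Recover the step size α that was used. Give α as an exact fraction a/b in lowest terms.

α = 1/10

F_att = 3/4·(g−p) = 3/4·(-11,-2) = (-8.2500,-1.5000)
o1: d²=40 ≤ ρ²=50; F_rep = 38·(2,-6)/40² = (0.0475,-0.1425)
o2: d²=317 > ρ²=50 → inactive
o3: d²=37 ≤ ρ²=50; F_rep = 38·(6,1)/37² = (0.1665,0.0278)
o4: d²=97 > ρ²=50 → inactive
F = F_att + ΣF_rep = (-8.0360,-1.6147)
Δp = p'−p = (-0.8036,-0.1615); α = Δx/Fx = (-4400489/5476000) / (-4400489/547600) = 1/10
check: Δy/Fy = (-884233/5476000) / (-884233/547600) = 1/10 ✓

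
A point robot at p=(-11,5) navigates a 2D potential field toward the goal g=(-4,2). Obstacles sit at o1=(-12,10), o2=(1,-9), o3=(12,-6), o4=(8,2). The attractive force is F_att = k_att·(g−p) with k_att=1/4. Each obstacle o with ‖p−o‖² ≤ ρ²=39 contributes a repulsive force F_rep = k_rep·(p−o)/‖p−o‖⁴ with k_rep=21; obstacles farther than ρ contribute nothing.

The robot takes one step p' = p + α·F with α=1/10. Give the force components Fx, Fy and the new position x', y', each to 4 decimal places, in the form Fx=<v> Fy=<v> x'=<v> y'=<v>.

F_att = 1/4·(g−p) = 1/4·(7,-3) = (1.7500,-0.7500)
o1: d²=26 ≤ ρ²=39; F_rep = 21·(1,-5)/26² = (0.0311,-0.1553)
o2: d²=340 > ρ²=39 → inactive
o3: d²=650 > ρ²=39 → inactive
o4: d²=370 > ρ²=39 → inactive
F = F_att + ΣF_rep = (1.7811,-0.9053)
p' = p + 1/10·F = (-10.8219,4.9095)

Fx=1.7811 Fy=-0.9053 x'=-10.8219 y'=4.9095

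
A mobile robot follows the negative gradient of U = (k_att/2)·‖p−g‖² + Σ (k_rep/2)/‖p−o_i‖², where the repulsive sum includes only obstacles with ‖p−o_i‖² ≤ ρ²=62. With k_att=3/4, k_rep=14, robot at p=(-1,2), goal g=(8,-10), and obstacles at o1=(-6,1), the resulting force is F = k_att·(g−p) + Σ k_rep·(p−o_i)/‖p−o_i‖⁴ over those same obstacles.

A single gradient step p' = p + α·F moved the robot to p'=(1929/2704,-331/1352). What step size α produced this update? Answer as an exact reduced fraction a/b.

F_att = 3/4·(g−p) = 3/4·(9,-12) = (6.7500,-9.0000)
o1: d²=26 ≤ ρ²=62; F_rep = 14·(5,1)/26² = (0.1036,0.0207)
F = F_att + ΣF_rep = (6.8536,-8.9793)
Δp = p'−p = (1.7134,-2.2448); α = Δx/Fx = (4633/2704) / (4633/676) = 1/4
check: Δy/Fy = (-3035/1352) / (-3035/338) = 1/4 ✓

α = 1/4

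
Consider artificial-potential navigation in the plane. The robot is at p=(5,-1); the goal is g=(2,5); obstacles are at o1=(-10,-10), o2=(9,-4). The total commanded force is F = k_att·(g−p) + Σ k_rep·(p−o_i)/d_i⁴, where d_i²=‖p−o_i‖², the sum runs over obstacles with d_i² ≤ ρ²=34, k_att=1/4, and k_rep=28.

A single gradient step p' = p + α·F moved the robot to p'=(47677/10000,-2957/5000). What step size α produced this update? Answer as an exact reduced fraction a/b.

F_att = 1/4·(g−p) = 1/4·(-3,6) = (-0.7500,1.5000)
o1: d²=306 > ρ²=34 → inactive
o2: d²=25 ≤ ρ²=34; F_rep = 28·(-4,3)/25² = (-0.1792,0.1344)
F = F_att + ΣF_rep = (-0.9292,1.6344)
Δp = p'−p = (-0.2323,0.4086); α = Δx/Fx = (-2323/10000) / (-2323/2500) = 1/4
check: Δy/Fy = (2043/5000) / (2043/1250) = 1/4 ✓

α = 1/4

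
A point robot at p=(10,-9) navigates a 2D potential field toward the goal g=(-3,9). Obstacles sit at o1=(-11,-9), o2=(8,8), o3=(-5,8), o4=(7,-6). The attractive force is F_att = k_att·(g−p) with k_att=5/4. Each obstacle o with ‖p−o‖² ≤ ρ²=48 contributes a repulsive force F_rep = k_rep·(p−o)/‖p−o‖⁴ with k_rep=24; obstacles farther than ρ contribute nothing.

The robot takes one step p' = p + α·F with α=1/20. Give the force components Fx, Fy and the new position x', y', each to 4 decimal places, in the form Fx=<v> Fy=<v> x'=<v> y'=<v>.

F_att = 5/4·(g−p) = 5/4·(-13,18) = (-16.2500,22.5000)
o1: d²=441 > ρ²=48 → inactive
o2: d²=293 > ρ²=48 → inactive
o3: d²=514 > ρ²=48 → inactive
o4: d²=18 ≤ ρ²=48; F_rep = 24·(3,-3)/18² = (0.2222,-0.2222)
F = F_att + ΣF_rep = (-16.0278,22.2778)
p' = p + 1/20·F = (9.1986,-7.8861)

Fx=-16.0278 Fy=22.2778 x'=9.1986 y'=-7.8861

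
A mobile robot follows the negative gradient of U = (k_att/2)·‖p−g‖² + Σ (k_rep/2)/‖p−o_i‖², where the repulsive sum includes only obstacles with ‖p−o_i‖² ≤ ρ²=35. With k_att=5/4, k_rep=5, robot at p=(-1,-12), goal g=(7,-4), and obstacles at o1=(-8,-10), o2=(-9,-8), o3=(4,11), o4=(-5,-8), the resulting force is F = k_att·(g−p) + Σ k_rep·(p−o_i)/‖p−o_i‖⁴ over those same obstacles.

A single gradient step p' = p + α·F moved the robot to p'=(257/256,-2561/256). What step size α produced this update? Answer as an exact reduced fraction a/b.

α = 1/5

F_att = 5/4·(g−p) = 5/4·(8,8) = (10.0000,10.0000)
o1: d²=53 > ρ²=35 → inactive
o2: d²=80 > ρ²=35 → inactive
o3: d²=554 > ρ²=35 → inactive
o4: d²=32 ≤ ρ²=35; F_rep = 5·(4,-4)/32² = (0.0195,-0.0195)
F = F_att + ΣF_rep = (10.0195,9.9805)
Δp = p'−p = (2.0039,1.9961); α = Δx/Fx = (513/256) / (2565/256) = 1/5
check: Δy/Fy = (511/256) / (2555/256) = 1/5 ✓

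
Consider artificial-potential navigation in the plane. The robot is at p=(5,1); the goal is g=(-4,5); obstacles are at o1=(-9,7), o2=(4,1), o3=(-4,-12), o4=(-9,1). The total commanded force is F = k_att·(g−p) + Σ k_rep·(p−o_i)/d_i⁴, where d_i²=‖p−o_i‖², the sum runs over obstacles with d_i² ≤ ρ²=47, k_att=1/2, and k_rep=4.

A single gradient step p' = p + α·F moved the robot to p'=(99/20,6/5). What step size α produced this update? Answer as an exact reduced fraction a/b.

F_att = 1/2·(g−p) = 1/2·(-9,4) = (-4.5000,2.0000)
o1: d²=232 > ρ²=47 → inactive
o2: d²=1 ≤ ρ²=47; F_rep = 4·(1,0)/1² = (4.0000,0.0000)
o3: d²=250 > ρ²=47 → inactive
o4: d²=196 > ρ²=47 → inactive
F = F_att + ΣF_rep = (-0.5000,2.0000)
Δp = p'−p = (-0.0500,0.2000); α = Δx/Fx = (-1/20) / (-1/2) = 1/10
check: Δy/Fy = (1/5) / (2) = 1/10 ✓

α = 1/10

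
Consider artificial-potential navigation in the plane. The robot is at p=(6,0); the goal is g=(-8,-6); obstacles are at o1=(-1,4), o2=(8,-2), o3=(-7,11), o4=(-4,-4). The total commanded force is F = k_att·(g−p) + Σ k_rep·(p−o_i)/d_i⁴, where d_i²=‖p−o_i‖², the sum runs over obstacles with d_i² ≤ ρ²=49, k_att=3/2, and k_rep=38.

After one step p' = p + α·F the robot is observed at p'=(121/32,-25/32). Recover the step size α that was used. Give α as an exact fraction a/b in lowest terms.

α = 1/10

F_att = 3/2·(g−p) = 3/2·(-14,-6) = (-21.0000,-9.0000)
o1: d²=65 > ρ²=49 → inactive
o2: d²=8 ≤ ρ²=49; F_rep = 38·(-2,2)/8² = (-1.1875,1.1875)
o3: d²=290 > ρ²=49 → inactive
o4: d²=116 > ρ²=49 → inactive
F = F_att + ΣF_rep = (-22.1875,-7.8125)
Δp = p'−p = (-2.2188,-0.7812); α = Δx/Fx = (-71/32) / (-355/16) = 1/10
check: Δy/Fy = (-25/32) / (-125/16) = 1/10 ✓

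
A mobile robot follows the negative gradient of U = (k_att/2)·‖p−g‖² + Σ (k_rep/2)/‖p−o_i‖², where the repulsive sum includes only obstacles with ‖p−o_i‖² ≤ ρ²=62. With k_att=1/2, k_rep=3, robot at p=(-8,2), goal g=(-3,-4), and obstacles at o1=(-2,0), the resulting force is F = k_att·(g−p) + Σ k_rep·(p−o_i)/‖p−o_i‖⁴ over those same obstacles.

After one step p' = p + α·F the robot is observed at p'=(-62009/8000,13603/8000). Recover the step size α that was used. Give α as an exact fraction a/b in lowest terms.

α = 1/10

F_att = 1/2·(g−p) = 1/2·(5,-6) = (2.5000,-3.0000)
o1: d²=40 ≤ ρ²=62; F_rep = 3·(-6,2)/40² = (-0.0112,0.0037)
F = F_att + ΣF_rep = (2.4888,-2.9962)
Δp = p'−p = (0.2489,-0.2996); α = Δx/Fx = (1991/8000) / (1991/800) = 1/10
check: Δy/Fy = (-2397/8000) / (-2397/800) = 1/10 ✓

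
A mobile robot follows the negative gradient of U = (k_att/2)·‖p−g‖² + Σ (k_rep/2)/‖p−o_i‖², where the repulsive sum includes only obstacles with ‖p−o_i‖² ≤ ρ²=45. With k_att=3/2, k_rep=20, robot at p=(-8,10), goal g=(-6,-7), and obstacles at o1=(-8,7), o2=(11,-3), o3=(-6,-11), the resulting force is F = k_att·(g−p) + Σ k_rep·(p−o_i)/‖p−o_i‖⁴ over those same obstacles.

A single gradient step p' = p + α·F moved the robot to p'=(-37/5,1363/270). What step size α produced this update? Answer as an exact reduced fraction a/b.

α = 1/5

F_att = 3/2·(g−p) = 3/2·(2,-17) = (3.0000,-25.5000)
o1: d²=9 ≤ ρ²=45; F_rep = 20·(0,3)/9² = (0.0000,0.7407)
o2: d²=530 > ρ²=45 → inactive
o3: d²=445 > ρ²=45 → inactive
F = F_att + ΣF_rep = (3.0000,-24.7593)
Δp = p'−p = (0.6000,-4.9519); α = Δx/Fx = (3/5) / (3) = 1/5
check: Δy/Fy = (-1337/270) / (-1337/54) = 1/5 ✓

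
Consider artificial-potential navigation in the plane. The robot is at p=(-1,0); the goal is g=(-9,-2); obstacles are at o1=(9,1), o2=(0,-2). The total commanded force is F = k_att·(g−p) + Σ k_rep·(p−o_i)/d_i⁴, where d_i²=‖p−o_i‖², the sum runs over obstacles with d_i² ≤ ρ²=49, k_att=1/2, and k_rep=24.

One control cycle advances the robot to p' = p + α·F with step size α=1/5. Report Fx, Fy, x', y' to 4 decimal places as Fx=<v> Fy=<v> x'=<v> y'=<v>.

Fx=-4.9600 Fy=0.9200 x'=-1.9920 y'=0.1840

F_att = 1/2·(g−p) = 1/2·(-8,-2) = (-4.0000,-1.0000)
o1: d²=101 > ρ²=49 → inactive
o2: d²=5 ≤ ρ²=49; F_rep = 24·(-1,2)/5² = (-0.9600,1.9200)
F = F_att + ΣF_rep = (-4.9600,0.9200)
p' = p + 1/5·F = (-1.9920,0.1840)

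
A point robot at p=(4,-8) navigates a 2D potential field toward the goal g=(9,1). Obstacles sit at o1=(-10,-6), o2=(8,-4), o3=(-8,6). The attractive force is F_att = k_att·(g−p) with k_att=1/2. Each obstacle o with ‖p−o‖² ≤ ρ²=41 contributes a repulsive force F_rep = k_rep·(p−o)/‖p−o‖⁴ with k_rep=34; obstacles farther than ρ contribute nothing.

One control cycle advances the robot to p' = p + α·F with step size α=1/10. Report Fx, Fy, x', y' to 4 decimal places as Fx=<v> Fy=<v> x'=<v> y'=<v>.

F_att = 1/2·(g−p) = 1/2·(5,9) = (2.5000,4.5000)
o1: d²=200 > ρ²=41 → inactive
o2: d²=32 ≤ ρ²=41; F_rep = 34·(-4,-4)/32² = (-0.1328,-0.1328)
o3: d²=340 > ρ²=41 → inactive
F = F_att + ΣF_rep = (2.3672,4.3672)
p' = p + 1/10·F = (4.2367,-7.5633)

Fx=2.3672 Fy=4.3672 x'=4.2367 y'=-7.5633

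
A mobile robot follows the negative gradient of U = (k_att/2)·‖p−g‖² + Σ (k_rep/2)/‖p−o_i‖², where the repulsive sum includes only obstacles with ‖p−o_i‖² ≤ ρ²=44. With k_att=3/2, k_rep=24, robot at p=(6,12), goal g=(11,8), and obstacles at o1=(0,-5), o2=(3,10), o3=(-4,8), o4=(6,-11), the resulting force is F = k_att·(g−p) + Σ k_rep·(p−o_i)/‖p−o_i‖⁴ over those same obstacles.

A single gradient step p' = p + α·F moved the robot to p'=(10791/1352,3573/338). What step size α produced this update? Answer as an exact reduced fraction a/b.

α = 1/4

F_att = 3/2·(g−p) = 3/2·(5,-4) = (7.5000,-6.0000)
o1: d²=325 > ρ²=44 → inactive
o2: d²=13 ≤ ρ²=44; F_rep = 24·(3,2)/13² = (0.4260,0.2840)
o3: d²=116 > ρ²=44 → inactive
o4: d²=529 > ρ²=44 → inactive
F = F_att + ΣF_rep = (7.9260,-5.7160)
Δp = p'−p = (1.9815,-1.4290); α = Δx/Fx = (2679/1352) / (2679/338) = 1/4
check: Δy/Fy = (-483/338) / (-966/169) = 1/4 ✓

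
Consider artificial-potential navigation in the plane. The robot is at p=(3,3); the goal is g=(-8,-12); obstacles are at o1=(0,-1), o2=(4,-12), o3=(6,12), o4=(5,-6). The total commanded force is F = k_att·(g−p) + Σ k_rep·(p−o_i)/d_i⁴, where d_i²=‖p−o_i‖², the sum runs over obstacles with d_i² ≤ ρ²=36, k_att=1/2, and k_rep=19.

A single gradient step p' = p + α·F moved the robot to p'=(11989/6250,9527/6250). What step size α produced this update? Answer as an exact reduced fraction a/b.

F_att = 1/2·(g−p) = 1/2·(-11,-15) = (-5.5000,-7.5000)
o1: d²=25 ≤ ρ²=36; F_rep = 19·(3,4)/25² = (0.0912,0.1216)
o2: d²=226 > ρ²=36 → inactive
o3: d²=90 > ρ²=36 → inactive
o4: d²=85 > ρ²=36 → inactive
F = F_att + ΣF_rep = (-5.4088,-7.3784)
Δp = p'−p = (-1.0818,-1.4757); α = Δx/Fx = (-6761/6250) / (-6761/1250) = 1/5
check: Δy/Fy = (-9223/6250) / (-9223/1250) = 1/5 ✓

α = 1/5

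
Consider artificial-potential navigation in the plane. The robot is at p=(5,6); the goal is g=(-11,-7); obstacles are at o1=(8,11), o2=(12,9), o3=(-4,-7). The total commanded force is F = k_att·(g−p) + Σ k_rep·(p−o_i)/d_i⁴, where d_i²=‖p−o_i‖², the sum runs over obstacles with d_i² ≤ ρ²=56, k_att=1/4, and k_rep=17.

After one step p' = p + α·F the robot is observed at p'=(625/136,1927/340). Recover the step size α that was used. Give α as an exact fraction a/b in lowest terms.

α = 1/10

F_att = 1/4·(g−p) = 1/4·(-16,-13) = (-4.0000,-3.2500)
o1: d²=34 ≤ ρ²=56; F_rep = 17·(-3,-5)/34² = (-0.0441,-0.0735)
o2: d²=58 > ρ²=56 → inactive
o3: d²=250 > ρ²=56 → inactive
F = F_att + ΣF_rep = (-4.0441,-3.3235)
Δp = p'−p = (-0.4044,-0.3324); α = Δx/Fx = (-55/136) / (-275/68) = 1/10
check: Δy/Fy = (-113/340) / (-113/34) = 1/10 ✓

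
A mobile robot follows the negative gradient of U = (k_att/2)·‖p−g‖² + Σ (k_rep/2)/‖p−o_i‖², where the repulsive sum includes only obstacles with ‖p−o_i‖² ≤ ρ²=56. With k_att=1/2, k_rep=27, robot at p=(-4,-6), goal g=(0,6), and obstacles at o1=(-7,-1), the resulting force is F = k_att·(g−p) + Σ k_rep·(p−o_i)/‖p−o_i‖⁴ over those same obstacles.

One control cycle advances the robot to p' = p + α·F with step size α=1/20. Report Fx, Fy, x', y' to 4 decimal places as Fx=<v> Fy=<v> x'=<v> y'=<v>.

Fx=2.0701 Fy=5.8832 x'=-3.8965 y'=-5.7058

F_att = 1/2·(g−p) = 1/2·(4,12) = (2.0000,6.0000)
o1: d²=34 ≤ ρ²=56; F_rep = 27·(3,-5)/34² = (0.0701,-0.1168)
F = F_att + ΣF_rep = (2.0701,5.8832)
p' = p + 1/20·F = (-3.8965,-5.7058)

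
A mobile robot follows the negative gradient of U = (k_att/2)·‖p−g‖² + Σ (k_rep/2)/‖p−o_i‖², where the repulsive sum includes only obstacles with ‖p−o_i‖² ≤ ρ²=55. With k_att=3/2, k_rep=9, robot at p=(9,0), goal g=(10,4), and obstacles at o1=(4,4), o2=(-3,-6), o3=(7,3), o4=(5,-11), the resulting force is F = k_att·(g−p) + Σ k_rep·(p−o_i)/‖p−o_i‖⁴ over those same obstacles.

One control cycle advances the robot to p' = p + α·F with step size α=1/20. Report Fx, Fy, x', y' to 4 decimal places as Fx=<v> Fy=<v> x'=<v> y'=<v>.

F_att = 3/2·(g−p) = 3/2·(1,4) = (1.5000,6.0000)
o1: d²=41 ≤ ρ²=55; F_rep = 9·(5,-4)/41² = (0.0268,-0.0214)
o2: d²=180 > ρ²=55 → inactive
o3: d²=13 ≤ ρ²=55; F_rep = 9·(2,-3)/13² = (0.1065,-0.1598)
o4: d²=137 > ρ²=55 → inactive
F = F_att + ΣF_rep = (1.6333,5.8188)
p' = p + 1/20·F = (9.0817,0.2909)

Fx=1.6333 Fy=5.8188 x'=9.0817 y'=0.2909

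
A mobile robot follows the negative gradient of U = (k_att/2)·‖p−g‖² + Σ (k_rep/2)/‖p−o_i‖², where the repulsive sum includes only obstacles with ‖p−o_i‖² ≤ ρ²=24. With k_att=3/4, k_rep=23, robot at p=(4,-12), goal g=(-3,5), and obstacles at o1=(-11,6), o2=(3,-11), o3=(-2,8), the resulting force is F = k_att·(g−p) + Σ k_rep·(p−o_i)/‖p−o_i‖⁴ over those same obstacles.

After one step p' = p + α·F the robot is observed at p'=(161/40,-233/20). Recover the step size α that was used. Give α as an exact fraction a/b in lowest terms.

F_att = 3/4·(g−p) = 3/4·(-7,17) = (-5.2500,12.7500)
o1: d²=549 > ρ²=24 → inactive
o2: d²=2 ≤ ρ²=24; F_rep = 23·(1,-1)/2² = (5.7500,-5.7500)
o3: d²=436 > ρ²=24 → inactive
F = F_att + ΣF_rep = (0.5000,7.0000)
Δp = p'−p = (0.0250,0.3500); α = Δx/Fx = (1/40) / (1/2) = 1/20
check: Δy/Fy = (7/20) / (7) = 1/20 ✓

α = 1/20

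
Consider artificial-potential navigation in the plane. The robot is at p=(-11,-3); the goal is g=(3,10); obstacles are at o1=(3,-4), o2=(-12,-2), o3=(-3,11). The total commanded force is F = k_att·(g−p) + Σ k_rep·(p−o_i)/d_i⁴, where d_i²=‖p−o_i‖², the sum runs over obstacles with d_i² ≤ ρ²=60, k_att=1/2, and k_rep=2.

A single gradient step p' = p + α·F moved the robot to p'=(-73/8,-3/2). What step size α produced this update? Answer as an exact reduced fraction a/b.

F_att = 1/2·(g−p) = 1/2·(14,13) = (7.0000,6.5000)
o1: d²=197 > ρ²=60 → inactive
o2: d²=2 ≤ ρ²=60; F_rep = 2·(1,-1)/2² = (0.5000,-0.5000)
o3: d²=260 > ρ²=60 → inactive
F = F_att + ΣF_rep = (7.5000,6.0000)
Δp = p'−p = (1.8750,1.5000); α = Δx/Fx = (15/8) / (15/2) = 1/4
check: Δy/Fy = (3/2) / (6) = 1/4 ✓

α = 1/4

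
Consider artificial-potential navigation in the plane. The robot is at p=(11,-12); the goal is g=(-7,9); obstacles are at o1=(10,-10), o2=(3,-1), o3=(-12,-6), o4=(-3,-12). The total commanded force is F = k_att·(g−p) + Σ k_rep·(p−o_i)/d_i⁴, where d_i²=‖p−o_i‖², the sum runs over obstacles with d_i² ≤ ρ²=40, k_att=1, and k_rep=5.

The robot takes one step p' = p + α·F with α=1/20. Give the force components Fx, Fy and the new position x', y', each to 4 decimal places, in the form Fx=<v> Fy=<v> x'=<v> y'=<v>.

Fx=-17.8000 Fy=20.6000 x'=10.1100 y'=-10.9700

F_att = 1·(g−p) = 1·(-18,21) = (-18.0000,21.0000)
o1: d²=5 ≤ ρ²=40; F_rep = 5·(1,-2)/5² = (0.2000,-0.4000)
o2: d²=185 > ρ²=40 → inactive
o3: d²=565 > ρ²=40 → inactive
o4: d²=196 > ρ²=40 → inactive
F = F_att + ΣF_rep = (-17.8000,20.6000)
p' = p + 1/20·F = (10.1100,-10.9700)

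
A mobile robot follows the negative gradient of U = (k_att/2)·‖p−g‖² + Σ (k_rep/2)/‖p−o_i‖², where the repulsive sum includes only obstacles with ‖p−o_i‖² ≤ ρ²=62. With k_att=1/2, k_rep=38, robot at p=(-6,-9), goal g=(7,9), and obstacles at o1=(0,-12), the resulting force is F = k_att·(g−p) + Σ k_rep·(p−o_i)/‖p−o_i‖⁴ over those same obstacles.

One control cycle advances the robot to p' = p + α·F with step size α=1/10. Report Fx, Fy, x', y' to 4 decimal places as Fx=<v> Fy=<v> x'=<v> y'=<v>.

F_att = 1/2·(g−p) = 1/2·(13,18) = (6.5000,9.0000)
o1: d²=45 ≤ ρ²=62; F_rep = 38·(-6,3)/45² = (-0.1126,0.0563)
F = F_att + ΣF_rep = (6.3874,9.0563)
p' = p + 1/10·F = (-5.3613,-8.0944)

Fx=6.3874 Fy=9.0563 x'=-5.3613 y'=-8.0944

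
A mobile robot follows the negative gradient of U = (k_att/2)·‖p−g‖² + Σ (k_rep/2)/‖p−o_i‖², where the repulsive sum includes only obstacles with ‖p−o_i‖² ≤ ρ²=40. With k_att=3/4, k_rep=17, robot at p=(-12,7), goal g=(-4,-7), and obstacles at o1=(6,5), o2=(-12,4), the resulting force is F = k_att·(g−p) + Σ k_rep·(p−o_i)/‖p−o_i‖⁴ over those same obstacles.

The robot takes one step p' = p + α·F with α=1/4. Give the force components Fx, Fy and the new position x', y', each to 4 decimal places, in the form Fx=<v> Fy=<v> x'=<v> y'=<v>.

Fx=6.0000 Fy=-9.8704 x'=-10.5000 y'=4.5324

F_att = 3/4·(g−p) = 3/4·(8,-14) = (6.0000,-10.5000)
o1: d²=328 > ρ²=40 → inactive
o2: d²=9 ≤ ρ²=40; F_rep = 17·(0,3)/9² = (0.0000,0.6296)
F = F_att + ΣF_rep = (6.0000,-9.8704)
p' = p + 1/4·F = (-10.5000,4.5324)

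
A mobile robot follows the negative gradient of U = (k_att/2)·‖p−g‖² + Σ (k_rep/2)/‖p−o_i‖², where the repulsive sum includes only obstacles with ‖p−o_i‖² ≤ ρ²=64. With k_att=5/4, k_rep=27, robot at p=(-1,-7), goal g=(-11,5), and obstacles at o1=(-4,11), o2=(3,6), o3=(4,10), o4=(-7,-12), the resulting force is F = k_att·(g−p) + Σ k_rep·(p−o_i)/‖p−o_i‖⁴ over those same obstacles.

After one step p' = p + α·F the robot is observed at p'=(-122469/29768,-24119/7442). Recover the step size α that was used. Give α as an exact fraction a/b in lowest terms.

F_att = 5/4·(g−p) = 5/4·(-10,12) = (-12.5000,15.0000)
o1: d²=333 > ρ²=64 → inactive
o2: d²=185 > ρ²=64 → inactive
o3: d²=314 > ρ²=64 → inactive
o4: d²=61 ≤ ρ²=64; F_rep = 27·(6,5)/61² = (0.0435,0.0363)
F = F_att + ΣF_rep = (-12.4565,15.0363)
Δp = p'−p = (-3.1141,3.7591); α = Δx/Fx = (-92701/29768) / (-92701/7442) = 1/4
check: Δy/Fy = (27975/7442) / (55950/3721) = 1/4 ✓

α = 1/4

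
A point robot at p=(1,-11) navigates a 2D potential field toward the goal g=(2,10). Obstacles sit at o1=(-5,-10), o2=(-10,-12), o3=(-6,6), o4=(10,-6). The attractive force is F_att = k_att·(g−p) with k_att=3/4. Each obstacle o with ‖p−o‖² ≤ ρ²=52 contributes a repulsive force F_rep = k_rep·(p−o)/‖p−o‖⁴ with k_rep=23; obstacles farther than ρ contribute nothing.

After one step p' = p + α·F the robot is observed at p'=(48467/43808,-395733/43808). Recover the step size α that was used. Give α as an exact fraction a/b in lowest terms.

α = 1/8

F_att = 3/4·(g−p) = 3/4·(1,21) = (0.7500,15.7500)
o1: d²=37 ≤ ρ²=52; F_rep = 23·(6,-1)/37² = (0.1008,-0.0168)
o2: d²=122 > ρ²=52 → inactive
o3: d²=338 > ρ²=52 → inactive
o4: d²=106 > ρ²=52 → inactive
F = F_att + ΣF_rep = (0.8508,15.7332)
Δp = p'−p = (0.1064,1.9666); α = Δx/Fx = (4659/43808) / (4659/5476) = 1/8
check: Δy/Fy = (86155/43808) / (86155/5476) = 1/8 ✓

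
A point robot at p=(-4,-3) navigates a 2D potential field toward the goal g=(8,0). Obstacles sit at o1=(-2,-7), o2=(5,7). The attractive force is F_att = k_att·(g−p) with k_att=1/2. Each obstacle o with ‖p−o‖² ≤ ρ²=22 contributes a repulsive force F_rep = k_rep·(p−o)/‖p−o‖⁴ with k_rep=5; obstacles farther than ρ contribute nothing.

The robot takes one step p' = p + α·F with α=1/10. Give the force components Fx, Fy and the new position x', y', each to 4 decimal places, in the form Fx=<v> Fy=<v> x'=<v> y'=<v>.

F_att = 1/2·(g−p) = 1/2·(12,3) = (6.0000,1.5000)
o1: d²=20 ≤ ρ²=22; F_rep = 5·(-2,4)/20² = (-0.0250,0.0500)
o2: d²=181 > ρ²=22 → inactive
F = F_att + ΣF_rep = (5.9750,1.5500)
p' = p + 1/10·F = (-3.4025,-2.8450)

Fx=5.9750 Fy=1.5500 x'=-3.4025 y'=-2.8450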